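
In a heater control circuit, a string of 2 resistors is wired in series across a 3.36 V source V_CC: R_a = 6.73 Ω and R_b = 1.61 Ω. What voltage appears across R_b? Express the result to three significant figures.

Total series resistance ΣR = 6.73 + 1.61 = 8.340 Ω.
Voltage divider: V = V_CC · (1.610 / 8.340) = 3.36 × 0.1930 = 0.6486 V.

V ≈ 0.649 V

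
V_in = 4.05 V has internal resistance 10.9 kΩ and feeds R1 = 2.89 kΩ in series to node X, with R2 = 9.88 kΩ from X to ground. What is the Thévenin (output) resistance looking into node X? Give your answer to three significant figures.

R_th ≈ 5.76 kΩ

R1' = 10.9 + 2.89 = 13.79 kΩ (source resistance + R1).
Zeroing V_in shorts the top of R1' to ground, so R_th = R1' ‖ R2 = 5.756 kΩ.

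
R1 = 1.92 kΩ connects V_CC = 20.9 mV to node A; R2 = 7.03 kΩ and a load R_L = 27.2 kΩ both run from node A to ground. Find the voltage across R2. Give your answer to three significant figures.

The load sits in parallel with R2, giving an effective lower resistance R2' = R2·R_L/(R2+R_L) = 5.586 kΩ.
Then V_out = V_CC · R2'/(R1 + R2') = 20.9 × 5.586/7.506 = 15.55 mV.

V_out ≈ 15.6 mV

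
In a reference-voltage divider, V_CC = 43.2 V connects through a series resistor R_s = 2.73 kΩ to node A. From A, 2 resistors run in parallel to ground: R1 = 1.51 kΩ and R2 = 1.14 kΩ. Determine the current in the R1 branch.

Parallel bank: R_p = 1/(1/1.51 + 1/1.14) = 0.6496 kΩ.
V_A by voltage divider: V_A = 43.2 × 0.6496/(2.73 + 0.6496) = 8.303 V.
I(R1) = V_A / R1 = 8.303/1.51 = 5.499 mA.
(Equivalently: I_total = 12.78 mA, then current-divider fraction G_k/ΣG = 0.4302.)

I ≈ 5.50 mA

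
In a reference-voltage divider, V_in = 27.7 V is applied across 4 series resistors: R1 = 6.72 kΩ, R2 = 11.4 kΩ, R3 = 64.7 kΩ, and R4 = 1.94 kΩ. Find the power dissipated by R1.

The common current is I = 27.7/84.76 = 0.3268 mA.
P = I²R = 0.1068 × 6.72 = 0.7177 mW.

P ≈ 0.718 mW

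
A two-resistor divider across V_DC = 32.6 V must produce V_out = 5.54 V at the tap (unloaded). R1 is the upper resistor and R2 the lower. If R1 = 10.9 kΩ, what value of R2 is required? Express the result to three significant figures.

R2 ≈ 2.23 kΩ

The divider ratio is R2/(R1+R2) = 5.54/32.6 = 0.1699.
So R2 = R1 · V_out/(V_DC − V_out) = 10.9 × 5.54/(32.6 − 5.54) = 10.9 × 0.2047 = 2.232 kΩ.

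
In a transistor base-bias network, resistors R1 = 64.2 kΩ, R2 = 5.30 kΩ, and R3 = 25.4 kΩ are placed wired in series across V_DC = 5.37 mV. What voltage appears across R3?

Series total: ΣR = 64.2 + 5.30 + 25.4 = 94.90 kΩ.
V = V_DC · R/ΣR = 5.37 × 0.2677 = 1.437 mV.

V ≈ 1.44 mV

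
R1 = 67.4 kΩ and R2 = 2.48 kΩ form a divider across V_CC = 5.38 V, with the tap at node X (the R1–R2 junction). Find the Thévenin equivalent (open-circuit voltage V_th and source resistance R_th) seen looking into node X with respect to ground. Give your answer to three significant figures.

V_th ≈ 0.191 V, R_th ≈ 2.39 kΩ

V_th is the unloaded tap voltage: V_CC · R2/(R1+R2) = 5.38 × 0.03549 = 0.1909 V.
Zeroing V_CC shorts the top of R1 to ground, so R_th = R1 ‖ R2 = 2.392 kΩ.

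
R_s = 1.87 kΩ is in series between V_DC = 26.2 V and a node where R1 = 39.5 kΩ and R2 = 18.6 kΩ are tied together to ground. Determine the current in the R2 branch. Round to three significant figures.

Equivalent of the parallel group: R_p = 12.65 kΩ.
Node voltage V_A = V_DC · R_p/(R_s + R_p) = 26.2 × 0.8712 = 22.82 V.
Branch current I = V_A/R2 = 22.82/18.6 = 1.227 mA.

I ≈ 1.23 mA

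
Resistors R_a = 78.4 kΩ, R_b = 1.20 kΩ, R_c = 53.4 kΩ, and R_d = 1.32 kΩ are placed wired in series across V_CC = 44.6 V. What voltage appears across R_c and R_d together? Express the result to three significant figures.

Series total: ΣR = 78.4 + 1.20 + 53.4 + 1.32 = 134.3 kΩ.
R_{R_c..R_d} = 53.4 + 1.32 = 54.72 kΩ.
Voltage divider: V = V_CC · (54.72 / 134.3) = 44.6 × 0.4074 = 18.17 V.

V ≈ 18.2 V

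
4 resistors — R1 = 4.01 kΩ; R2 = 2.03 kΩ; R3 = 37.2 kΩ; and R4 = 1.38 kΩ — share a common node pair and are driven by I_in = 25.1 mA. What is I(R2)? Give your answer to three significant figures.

Conductances: ΣG = 1/4.01 + 1/2.03 + 1/37.2 + 1/1.38 = 1.494 (1/kΩ).
R2 takes the fraction G_k/ΣG = 0.4926/1.494 = 0.3298, so I = 25.1 × 0.3298 = 8.279 mA.

I ≈ 8.28 mA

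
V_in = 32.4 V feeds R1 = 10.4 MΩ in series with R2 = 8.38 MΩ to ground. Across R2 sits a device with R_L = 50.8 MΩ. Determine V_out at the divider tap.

The load sits in parallel with R2, giving an effective lower resistance R2' = R2·R_L/(R2+R_L) = 7.193 MΩ.
Now apply the divider: V_out = 32.4 × 0.4089 = 13.25 V.

V_out ≈ 13.2 V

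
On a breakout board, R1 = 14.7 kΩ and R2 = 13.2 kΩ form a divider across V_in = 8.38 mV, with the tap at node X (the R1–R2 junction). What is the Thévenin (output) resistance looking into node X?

R_th ≈ 6.95 kΩ

Zeroing V_in shorts the top of R1 to ground, so R_th = R1 ‖ R2 = 6.955 kΩ.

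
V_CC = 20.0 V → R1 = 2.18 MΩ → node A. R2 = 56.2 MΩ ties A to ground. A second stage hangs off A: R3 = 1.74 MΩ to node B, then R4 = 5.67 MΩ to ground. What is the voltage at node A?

Node A sees R2 in parallel with the series input of stage 2, R3 + R4 = 7.410 MΩ.
Effective lower resistance at A: R2 ‖ 7.410 = 6.547 MΩ.
V_A = 20.0 × 6.547/(2.18 + 6.547) = 15.00 V.

V_A ≈ 15.0 V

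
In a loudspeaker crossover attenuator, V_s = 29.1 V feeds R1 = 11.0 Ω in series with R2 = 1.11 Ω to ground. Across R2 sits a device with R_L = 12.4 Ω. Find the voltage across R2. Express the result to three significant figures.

V_out ≈ 2.47 V

The load sits in parallel with R2, giving an effective lower resistance R2' = R2·R_L/(R2+R_L) = 1.019 Ω.
Voltage divider with the loaded lower leg: V_out = 29.1 × 1.019/(11.0 + 1.019) = 29.1 × 0.08477 = 2.467 V.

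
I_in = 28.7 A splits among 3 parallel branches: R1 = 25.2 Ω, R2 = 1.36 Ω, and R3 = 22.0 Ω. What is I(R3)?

I ≈ 1.59 A

Conductances: ΣG = 1/25.2 + 1/1.36 + 1/22.0 = 0.8204 (1/Ω).
By the current-divider rule, I = I_in · G_k/ΣG = 28.7 × 0.05540 = 1.590 A.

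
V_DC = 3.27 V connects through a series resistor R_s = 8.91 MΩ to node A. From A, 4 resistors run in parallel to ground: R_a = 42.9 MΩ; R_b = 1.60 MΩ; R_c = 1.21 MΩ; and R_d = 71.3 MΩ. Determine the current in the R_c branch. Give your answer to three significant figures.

Equivalent of the parallel group: R_p = 0.6717 MΩ.
Node voltage V_A = V_DC · R_p/(R_s + R_p) = 3.27 × 0.07010 = 0.2292 V.
Branch current I = V_A/R_c = 0.2292/1.21 = 0.1894 µA.

I ≈ 0.189 µA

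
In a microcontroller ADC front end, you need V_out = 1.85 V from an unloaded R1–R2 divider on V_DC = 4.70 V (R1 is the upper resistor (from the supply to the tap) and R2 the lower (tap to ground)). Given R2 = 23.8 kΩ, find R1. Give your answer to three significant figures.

R1 ≈ 36.7 kΩ

Required fraction k = V_out/V_DC = 0.3936.
R1 = R2·(1/k − 1) = 23.8 × 1.541 = 36.66 kΩ.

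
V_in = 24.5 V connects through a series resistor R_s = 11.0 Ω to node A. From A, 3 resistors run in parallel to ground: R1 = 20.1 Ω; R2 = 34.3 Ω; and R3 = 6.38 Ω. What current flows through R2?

Parallel bank: R_p = 1/(1/20.1 + 1/34.3 + 1/6.38) = 4.244 Ω.
Node voltage V_A = V_in · R_p/(R_s + R_p) = 24.5 × 0.2784 = 6.821 V.
I(R2) = V_A / R2 = 6.821/34.3 = 0.1988 A.

I ≈ 0.199 A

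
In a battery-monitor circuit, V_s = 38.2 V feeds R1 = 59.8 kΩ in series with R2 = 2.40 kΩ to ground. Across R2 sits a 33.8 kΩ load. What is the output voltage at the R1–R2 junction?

V_out ≈ 1.38 V

The load sits in parallel with R2, giving an effective lower resistance R2' = R2·R_L/(R2+R_L) = 2.241 kΩ.
Voltage divider with the loaded lower leg: V_out = 38.2 × 2.241/(59.8 + 2.241) = 38.2 × 0.03612 = 1.380 V.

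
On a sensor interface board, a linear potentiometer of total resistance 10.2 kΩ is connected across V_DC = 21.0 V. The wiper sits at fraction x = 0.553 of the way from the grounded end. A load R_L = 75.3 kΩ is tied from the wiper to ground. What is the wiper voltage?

Lower segment x·R_p = 5.641 kΩ; upper segment (1−x)·R_p = 4.559 kΩ.
Lower segment in parallel with the load: 5.641 ‖ 75.3 = 5.248 kΩ.
Loaded-divider output: V_out = 21.0 × 0.5351 = 11.24 V.

V_out ≈ 11.2 V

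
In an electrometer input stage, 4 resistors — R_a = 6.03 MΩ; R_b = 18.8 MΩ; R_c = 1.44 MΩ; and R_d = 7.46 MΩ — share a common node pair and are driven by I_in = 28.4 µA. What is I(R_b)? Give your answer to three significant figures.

Conductances: ΣG = 1/6.03 + 1/18.8 + 1/1.44 + 1/7.46 = 1.048 (1/MΩ).
Current divider: I(R_b) = I_in · G_k/ΣG = 28.4 × (0.05319/1.048) = 28.4 × 0.05078 = 1.442 µA.

I ≈ 1.44 µA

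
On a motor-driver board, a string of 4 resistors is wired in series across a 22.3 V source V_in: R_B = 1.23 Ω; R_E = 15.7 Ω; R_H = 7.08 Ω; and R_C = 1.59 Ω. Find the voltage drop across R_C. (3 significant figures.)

Series total: ΣR = 1.23 + 15.7 + 7.08 + 1.59 = 25.60 Ω.
Voltage divider: V = V_in · (1.590 / 25.60) = 22.3 × 0.06211 = 1.385 V.

V ≈ 1.39 V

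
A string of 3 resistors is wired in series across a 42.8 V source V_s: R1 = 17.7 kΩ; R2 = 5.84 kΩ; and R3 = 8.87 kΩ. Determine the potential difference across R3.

V ≈ 11.7 V

Total series resistance ΣR = 17.7 + 5.84 + 8.87 = 32.41 kΩ.
Voltage divider: V = V_s · (8.870 / 32.41) = 42.8 × 0.2737 = 11.71 V.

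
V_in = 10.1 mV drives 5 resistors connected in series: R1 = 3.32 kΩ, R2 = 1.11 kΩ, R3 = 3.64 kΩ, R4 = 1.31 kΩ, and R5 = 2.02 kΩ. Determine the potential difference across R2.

V ≈ 0.983 mV

Series total: ΣR = 3.32 + 1.11 + 3.64 + 1.31 + 2.02 = 11.40 kΩ.
By the voltage-divider rule, V = 10.1 × 1.110/11.40 = 0.9834 mV.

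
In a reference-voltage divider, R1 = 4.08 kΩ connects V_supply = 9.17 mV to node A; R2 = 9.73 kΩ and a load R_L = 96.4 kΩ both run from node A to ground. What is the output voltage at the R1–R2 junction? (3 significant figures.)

V_out ≈ 6.27 mV

R2 ‖ R_L = (9.73 × 96.4)/(9.73 + 96.4) = 8.838 kΩ.
Then V_out = V_supply · R2'/(R1 + R2') = 9.17 × 8.838/12.92 = 6.274 mV.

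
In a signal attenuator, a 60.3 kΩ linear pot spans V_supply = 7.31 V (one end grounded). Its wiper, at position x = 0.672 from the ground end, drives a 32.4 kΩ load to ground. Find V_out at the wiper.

Split the track: R_lower = x·R_p = 40.52 kΩ, R_upper = (1−x)·R_p = 19.78 kΩ.
Lower segment in parallel with the load: 40.52 ‖ 32.4 = 18.00 kΩ.
Loaded-divider output: V_out = 7.31 × 0.4765 = 3.483 V.

V_out ≈ 3.48 V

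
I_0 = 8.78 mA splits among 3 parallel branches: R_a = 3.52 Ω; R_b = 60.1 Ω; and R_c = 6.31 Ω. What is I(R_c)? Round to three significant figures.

I ≈ 3.03 mA

Total conductance ΣG = 1/3.52 + 1/60.1 + 1/6.31 = 0.4592 (units of 1/Ω).
R_c takes the fraction G_k/ΣG = 0.1585/0.4592 = 0.3451, so I = 8.78 × 0.3451 = 3.030 mA.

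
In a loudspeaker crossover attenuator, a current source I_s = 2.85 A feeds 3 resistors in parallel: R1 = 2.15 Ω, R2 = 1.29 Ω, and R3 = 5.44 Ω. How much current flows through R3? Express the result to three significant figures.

Conductances: ΣG = 1/2.15 + 1/1.29 + 1/5.44 = 1.424 (1/Ω).
R3 takes the fraction G_k/ΣG = 0.1838/1.424 = 0.1291, so I = 2.85 × 0.1291 = 0.3679 A.

I ≈ 0.368 A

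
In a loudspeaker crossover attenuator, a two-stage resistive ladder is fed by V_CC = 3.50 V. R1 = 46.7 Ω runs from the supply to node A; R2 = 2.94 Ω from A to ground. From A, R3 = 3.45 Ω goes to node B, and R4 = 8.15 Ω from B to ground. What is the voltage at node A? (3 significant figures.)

Node A sees R2 in parallel with the series input of stage 2, R3 + R4 = 11.60 Ω.
Effective lower resistance at A: R2 ‖ 11.60 = 2.346 Ω.
First divider: V_A = V_CC · 2.346/(46.7 + 2.346) = 0.1674 V.

V_A ≈ 0.167 V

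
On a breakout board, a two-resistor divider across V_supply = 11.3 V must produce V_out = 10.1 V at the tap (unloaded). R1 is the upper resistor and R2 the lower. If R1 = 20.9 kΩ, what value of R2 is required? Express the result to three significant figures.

Required fraction k = V_out/V_supply = 0.8938.
Rearranging, R2 = R1·k/(1−k) = 20.9 × 8.417 = 175.9 kΩ.

R2 ≈ 176 kΩ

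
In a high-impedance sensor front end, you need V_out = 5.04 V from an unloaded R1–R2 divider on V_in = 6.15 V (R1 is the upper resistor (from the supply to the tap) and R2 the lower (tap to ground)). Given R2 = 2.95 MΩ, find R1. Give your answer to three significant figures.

The divider ratio is R2/(R1+R2) = 5.04/6.15 = 0.8195.
Rearranging, R1 = R2·(1−k)/k = 2.95 × 0.2202 = 0.6497 MΩ.

R1 ≈ 0.650 MΩ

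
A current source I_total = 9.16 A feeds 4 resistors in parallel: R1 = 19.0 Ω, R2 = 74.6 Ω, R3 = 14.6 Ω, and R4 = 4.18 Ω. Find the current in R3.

Conductances: ΣG = 1/19.0 + 1/74.6 + 1/14.6 + 1/4.18 = 0.3738 (1/Ω).
R3 takes the fraction G_k/ΣG = 0.06849/0.3738 = 0.1833, so I = 9.16 × 0.1833 = 1.679 A.

I ≈ 1.68 A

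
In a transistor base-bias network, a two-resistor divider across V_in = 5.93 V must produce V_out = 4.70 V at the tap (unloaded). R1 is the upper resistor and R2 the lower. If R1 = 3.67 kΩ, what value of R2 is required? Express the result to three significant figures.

Required fraction k = V_out/V_in = 0.7926.
Rearranging, R2 = R1·k/(1−k) = 3.67 × 3.821 = 14.02 kΩ.

R2 ≈ 14.0 kΩ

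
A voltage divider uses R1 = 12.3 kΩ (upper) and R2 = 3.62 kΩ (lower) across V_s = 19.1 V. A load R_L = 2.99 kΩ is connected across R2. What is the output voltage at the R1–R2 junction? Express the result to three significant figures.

V_out ≈ 2.24 V

R2 ‖ R_L = (3.62 × 2.99)/(3.62 + 2.99) = 1.637 kΩ.
Then V_out = V_s · R2'/(R1 + R2') = 19.1 × 1.637/13.94 = 2.244 V.
(Unloaded it would be 4.34 V; the load pulls it down.)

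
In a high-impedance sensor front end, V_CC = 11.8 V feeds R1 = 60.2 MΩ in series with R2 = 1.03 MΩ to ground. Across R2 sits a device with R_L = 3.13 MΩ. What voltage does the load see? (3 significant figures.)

V_out ≈ 0.150 V

R2 ‖ R_L = (1.03 × 3.13)/(1.03 + 3.13) = 0.7750 MΩ.
Now apply the divider: V_out = 11.8 × 0.01271 = 0.1500 V.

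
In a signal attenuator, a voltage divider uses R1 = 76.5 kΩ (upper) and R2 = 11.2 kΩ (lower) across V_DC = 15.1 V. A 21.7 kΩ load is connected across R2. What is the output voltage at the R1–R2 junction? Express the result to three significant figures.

V_out ≈ 1.33 V

R2 ‖ R_L = (11.2 × 21.7)/(11.2 + 21.7) = 7.387 kΩ.
Voltage divider with the loaded lower leg: V_out = 15.1 × 7.387/(76.5 + 7.387) = 15.1 × 0.08806 = 1.330 V.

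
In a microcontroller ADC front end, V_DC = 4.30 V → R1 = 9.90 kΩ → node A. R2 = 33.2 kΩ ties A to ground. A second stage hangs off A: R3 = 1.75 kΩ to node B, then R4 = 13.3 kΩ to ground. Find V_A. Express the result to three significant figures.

Looking into the second stage from A: R3 + R4 = 15.05 kΩ appears in parallel with R2.
R2 ‖ (R3+R4) = 10.36 kΩ.
First divider: V_A = V_DC · 10.36/(9.90 + 10.36) = 2.198 V.

V_A ≈ 2.20 V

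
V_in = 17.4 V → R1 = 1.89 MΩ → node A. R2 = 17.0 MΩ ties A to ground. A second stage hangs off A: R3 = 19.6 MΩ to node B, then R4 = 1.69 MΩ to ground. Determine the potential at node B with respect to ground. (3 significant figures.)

V_B ≈ 1.15 V

The second stage (R3 + R4 = 21.29 MΩ) loads node A in parallel with R2.
Effective lower resistance at A: R2 ‖ 21.29 = 9.452 MΩ.
So V_A = 17.4 × 0.8334 = 14.50 V.
V_B = V_A × 0.07938 = 1.151 V.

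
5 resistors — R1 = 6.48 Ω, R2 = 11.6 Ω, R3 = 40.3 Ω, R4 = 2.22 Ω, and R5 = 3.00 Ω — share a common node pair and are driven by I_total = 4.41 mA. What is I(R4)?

I ≈ 1.89 mA

Total conductance ΣG = 1/6.48 + 1/11.6 + 1/40.3 + 1/2.22 + 1/3.00 = 1.049 (units of 1/Ω).
R4 takes the fraction G_k/ΣG = 0.4505/1.049 = 0.4294, so I = 4.41 × 0.4294 = 1.893 mA.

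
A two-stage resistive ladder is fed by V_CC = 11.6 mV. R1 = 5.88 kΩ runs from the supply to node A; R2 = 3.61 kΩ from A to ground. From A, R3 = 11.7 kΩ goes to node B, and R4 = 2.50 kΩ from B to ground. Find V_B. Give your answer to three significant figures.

V_B ≈ 0.671 mV

The second stage (R3 + R4 = 14.20 kΩ) loads node A in parallel with R2.
R2 ‖ (R3+R4) = 2.878 kΩ.
First divider: V_A = V_CC · 2.878/(5.88 + 2.878) = 3.812 mV.
Stage 2 is unloaded, so V_B = V_A · R4/(R3+R4) = 3.812 × 2.50/14.20 = 0.6712 mV.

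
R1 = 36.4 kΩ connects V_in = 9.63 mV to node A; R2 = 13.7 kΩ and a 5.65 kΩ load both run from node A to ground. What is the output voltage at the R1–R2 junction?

First combine the lower leg with the load: R2 ‖ R_L = 4.000 kΩ.
Voltage divider with the loaded lower leg: V_out = 9.63 × 4.000/(36.4 + 4.000) = 9.63 × 0.09902 = 0.9535 mV.

V_out ≈ 0.954 mV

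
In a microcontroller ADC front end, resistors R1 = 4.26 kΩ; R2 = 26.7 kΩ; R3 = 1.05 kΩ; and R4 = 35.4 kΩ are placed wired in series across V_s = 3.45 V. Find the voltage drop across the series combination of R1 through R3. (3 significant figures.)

ΣR = 4.26 + 26.7 + 1.05 + 35.4 = 67.41 kΩ.
R_{R1..R3} = 4.26 + 26.7 + 1.05 = 32.01 kΩ.
V = V_s · R/ΣR = 3.45 × 0.4749 = 1.638 V.

V ≈ 1.64 V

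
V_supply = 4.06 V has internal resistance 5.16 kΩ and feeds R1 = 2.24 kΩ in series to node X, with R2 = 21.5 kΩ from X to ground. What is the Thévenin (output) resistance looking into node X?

R_th ≈ 5.51 kΩ

R1' = 5.16 + 2.24 = 7.400 kΩ (source resistance + R1).
Zeroing V_supply shorts the top of R1' to ground, so R_th = R1' ‖ R2 = 5.505 kΩ.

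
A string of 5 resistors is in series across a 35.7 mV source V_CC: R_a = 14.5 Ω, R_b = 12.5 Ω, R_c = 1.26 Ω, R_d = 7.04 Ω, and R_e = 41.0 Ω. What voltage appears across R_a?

ΣR = 14.5 + 12.5 + 1.26 + 7.04 + 41.0 = 76.30 Ω.
Voltage divider: V = V_CC · (14.50 / 76.30) = 35.7 × 0.1900 = 6.784 mV.

V ≈ 6.78 mV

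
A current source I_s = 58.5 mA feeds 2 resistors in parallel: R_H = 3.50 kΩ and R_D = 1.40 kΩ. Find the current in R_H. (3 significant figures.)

I ≈ 16.7 mA

With just two branches, the current splits inversely with resistance.
I(R_H) = 58.5 × 1.40/(3.50 + 1.40) = 58.5 × 0.2857 = 16.71 mA.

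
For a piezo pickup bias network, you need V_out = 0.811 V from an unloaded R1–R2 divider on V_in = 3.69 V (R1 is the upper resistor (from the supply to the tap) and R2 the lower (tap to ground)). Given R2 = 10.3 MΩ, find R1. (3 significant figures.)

R1 ≈ 36.6 MΩ

V_out/V_in = R2/(R1+R2) = 0.2198.
Rearranging, R1 = R2·(1−k)/k = 10.3 × 3.550 = 36.56 MΩ.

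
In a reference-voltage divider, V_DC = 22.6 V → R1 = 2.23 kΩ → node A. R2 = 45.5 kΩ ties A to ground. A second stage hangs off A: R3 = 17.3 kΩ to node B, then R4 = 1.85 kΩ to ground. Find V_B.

V_B ≈ 1.87 V

The second stage (R3 + R4 = 19.15 kΩ) loads node A in parallel with R2.
R2 ‖ (R3+R4) = 13.48 kΩ.
So V_A = 22.6 × 0.8580 = 19.39 V.
Then the unloaded second divider: V_B = V_A × R4/(R3+R4) = 19.39 × 0.09661 = 1.873 V.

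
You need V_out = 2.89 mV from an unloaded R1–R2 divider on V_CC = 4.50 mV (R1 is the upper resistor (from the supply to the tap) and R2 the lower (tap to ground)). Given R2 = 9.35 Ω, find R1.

The divider ratio is R2/(R1+R2) = 2.89/4.50 = 0.6422.
R1 = R2·(1/k − 1) = 9.35 × 0.5571 = 5.209 Ω.

R1 ≈ 5.21 Ω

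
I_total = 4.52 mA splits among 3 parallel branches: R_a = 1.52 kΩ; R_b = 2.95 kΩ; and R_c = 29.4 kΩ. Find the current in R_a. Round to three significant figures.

I ≈ 2.88 mA

Total conductance ΣG = 1/1.52 + 1/2.95 + 1/29.4 = 1.031 (units of 1/kΩ).
R_a takes the fraction G_k/ΣG = 0.6579/1.031 = 0.6382, so I = 4.52 × 0.6382 = 2.885 mA.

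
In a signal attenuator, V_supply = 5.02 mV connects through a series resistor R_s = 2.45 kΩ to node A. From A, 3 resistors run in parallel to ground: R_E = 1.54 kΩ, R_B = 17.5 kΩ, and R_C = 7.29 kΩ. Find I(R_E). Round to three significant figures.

I ≈ 1.06 µA

Combine the parallel branches: R_p = (1/1.54 + 1/17.5 + 1/7.29)⁻¹ = 1.185 kΩ.
Node voltage V_A = V_supply · R_p/(R_s + R_p) = 5.02 × 0.3261 = 1.637 mV.
Branch current I = V_A/R_E = 1.637/1.54 = 1.063 µA.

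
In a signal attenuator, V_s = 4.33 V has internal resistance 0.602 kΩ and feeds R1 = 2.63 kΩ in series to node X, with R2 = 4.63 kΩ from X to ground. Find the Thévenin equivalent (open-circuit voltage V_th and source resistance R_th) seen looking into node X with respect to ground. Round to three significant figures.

V_th ≈ 2.55 V, R_th ≈ 1.90 kΩ

R1' = 0.602 + 2.63 = 3.232 kΩ (source resistance + R1).
With X open, the divider is unloaded: V_th = 4.33 × 4.63/7.862 = 2.550 V.
With V_s suppressed (replaced by a short), R_th = R1' ‖ R2 = (3.232 × 4.63)/(3.232 + 4.63) = 1.903 kΩ.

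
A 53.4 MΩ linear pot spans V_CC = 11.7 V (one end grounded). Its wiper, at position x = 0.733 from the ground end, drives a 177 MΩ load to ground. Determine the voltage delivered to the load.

V_out ≈ 8.10 V

Lower segment x·R_p = 39.14 MΩ; upper segment (1−x)·R_p = 14.26 MΩ.
R_L loads the lower segment: effective lower R = 32.05 MΩ.
Loaded-divider output: V_out = 11.7 × 0.6921 = 8.098 V.
(Unloaded: V_out = x·V_CC = 8.58 V.)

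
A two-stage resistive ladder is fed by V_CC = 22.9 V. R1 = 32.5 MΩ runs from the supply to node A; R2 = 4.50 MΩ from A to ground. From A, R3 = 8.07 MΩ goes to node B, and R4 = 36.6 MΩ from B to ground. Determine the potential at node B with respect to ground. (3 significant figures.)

V_B ≈ 2.10 V

Looking into the second stage from A: R3 + R4 = 44.67 MΩ appears in parallel with R2.
Effective lower resistance at A: R2 ‖ 44.67 = 4.088 MΩ.
V_A = 22.9 × 4.088/(32.5 + 4.088) = 2.559 V.
Then the unloaded second divider: V_B = V_A × R4/(R3+R4) = 2.559 × 0.8193 = 2.096 V.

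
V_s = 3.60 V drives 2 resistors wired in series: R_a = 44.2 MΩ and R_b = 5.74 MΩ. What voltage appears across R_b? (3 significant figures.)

V ≈ 0.414 V

Series total: ΣR = 44.2 + 5.74 = 49.94 MΩ.
Voltage divider: V = V_s · (5.740 / 49.94) = 3.60 × 0.1149 = 0.4138 V.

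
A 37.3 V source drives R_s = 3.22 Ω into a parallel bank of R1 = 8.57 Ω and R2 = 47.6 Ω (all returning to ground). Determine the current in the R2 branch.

Parallel bank: R_p = 1/(1/8.57 + 1/47.6) = 7.262 Ω.
V_A = 37.3 × 7.262/10.48 = 25.84 V.
Branch current I = V_A/R2 = 25.84/47.6 = 0.5429 A.
(Check via current divider: I_total = 3.558 A; share G_k/ΣG = 0.1526 → same result.)

I ≈ 0.543 A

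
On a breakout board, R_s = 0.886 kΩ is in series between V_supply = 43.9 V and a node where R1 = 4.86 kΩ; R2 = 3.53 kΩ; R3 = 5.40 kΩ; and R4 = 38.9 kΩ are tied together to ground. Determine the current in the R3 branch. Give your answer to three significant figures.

I ≈ 5.02 mA

Equivalent of the parallel group: R_p = 1.429 kΩ.
V_A = 43.9 × 1.429/2.315 = 27.10 V.
I(R3) = V_A / R3 = 27.10/5.40 = 5.018 mA.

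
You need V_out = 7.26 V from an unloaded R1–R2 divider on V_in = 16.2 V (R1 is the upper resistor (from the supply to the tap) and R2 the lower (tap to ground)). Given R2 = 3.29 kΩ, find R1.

The divider ratio is R2/(R1+R2) = 7.26/16.2 = 0.4481.
So R1 = R2 · (V_in/V_out − 1) = 3.29 × (16.2/7.26 − 1) = 3.29 × 1.231 = 4.051 kΩ.

R1 ≈ 4.05 kΩ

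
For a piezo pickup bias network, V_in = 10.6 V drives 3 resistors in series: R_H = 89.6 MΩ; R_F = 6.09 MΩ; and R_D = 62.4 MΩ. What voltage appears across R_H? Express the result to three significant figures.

V ≈ 6.01 V

ΣR = 89.6 + 6.09 + 62.4 = 158.1 MΩ.
By the voltage-divider rule, V = 10.6 × 89.60/158.1 = 6.008 V.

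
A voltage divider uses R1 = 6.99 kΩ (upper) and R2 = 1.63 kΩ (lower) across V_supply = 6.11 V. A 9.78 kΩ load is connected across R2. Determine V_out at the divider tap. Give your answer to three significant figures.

V_out ≈ 1.02 V

The load sits in parallel with R2, giving an effective lower resistance R2' = R2·R_L/(R2+R_L) = 1.397 kΩ.
Then V_out = V_supply · R2'/(R1 + R2') = 6.11 × 1.397/8.387 = 1.018 V.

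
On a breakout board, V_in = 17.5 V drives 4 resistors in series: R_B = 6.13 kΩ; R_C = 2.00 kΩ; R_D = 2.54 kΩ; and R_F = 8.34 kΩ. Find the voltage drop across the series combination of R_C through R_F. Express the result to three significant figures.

V ≈ 11.9 V

Total series resistance ΣR = 6.13 + 2.00 + 2.54 + 8.34 = 19.01 kΩ.
R_{R_C..R_F} = 2.00 + 2.54 + 8.34 = 12.88 kΩ.
V = V_in · R/ΣR = 17.5 × 0.6775 = 11.86 V.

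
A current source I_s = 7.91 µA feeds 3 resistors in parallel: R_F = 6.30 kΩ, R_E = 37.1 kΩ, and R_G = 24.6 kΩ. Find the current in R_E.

Total conductance ΣG = 1/6.30 + 1/37.1 + 1/24.6 = 0.2263 (units of 1/kΩ).
R_E takes the fraction G_k/ΣG = 0.02695/0.2263 = 0.1191, so I = 7.91 × 0.1191 = 0.9420 µA.

I ≈ 0.942 µA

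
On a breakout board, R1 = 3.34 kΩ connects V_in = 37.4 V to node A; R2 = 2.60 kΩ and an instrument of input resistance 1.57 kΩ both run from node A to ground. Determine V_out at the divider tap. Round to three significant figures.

First combine the lower leg with the load: R2 ‖ R_L = 0.9789 kΩ.
Now apply the divider: V_out = 37.4 × 0.2267 = 8.477 V.

V_out ≈ 8.48 V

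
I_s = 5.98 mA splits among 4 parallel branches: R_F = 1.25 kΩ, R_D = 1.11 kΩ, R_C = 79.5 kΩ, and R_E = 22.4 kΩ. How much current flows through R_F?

ΣG = 1/1.25 + 1/1.11 + 1/79.5 + 1/22.4 = 1.758.
R_F takes the fraction G_k/ΣG = 0.8000/1.758 = 0.4550, so I = 5.98 × 0.4550 = 2.721 mA.

I ≈ 2.72 mA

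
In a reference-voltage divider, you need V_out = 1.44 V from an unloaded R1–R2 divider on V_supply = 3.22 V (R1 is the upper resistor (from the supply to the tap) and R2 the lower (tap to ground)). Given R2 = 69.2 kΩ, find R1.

R1 ≈ 85.5 kΩ

V_out/V_supply = R2/(R1+R2) = 0.4472.
So R1 = R2 · (V_supply/V_out − 1) = 69.2 × (3.22/1.44 − 1) = 69.2 × 1.236 = 85.54 kΩ.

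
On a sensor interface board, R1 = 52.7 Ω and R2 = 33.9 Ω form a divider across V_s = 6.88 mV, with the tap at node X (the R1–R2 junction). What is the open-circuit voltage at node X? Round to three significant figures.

V_th ≈ 2.69 mV

With X open, the divider is unloaded: V_th = 6.88 × 33.9/86.60 = 2.693 mV.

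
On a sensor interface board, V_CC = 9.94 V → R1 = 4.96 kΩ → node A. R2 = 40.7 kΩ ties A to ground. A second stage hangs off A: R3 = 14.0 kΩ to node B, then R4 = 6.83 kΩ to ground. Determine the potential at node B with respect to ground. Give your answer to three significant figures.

Node A sees R2 in parallel with the series input of stage 2, R3 + R4 = 20.83 kΩ.
Effective lower resistance at A: R2 ‖ 20.83 = 13.78 kΩ.
First divider: V_A = V_CC · 13.78/(4.96 + 13.78) = 7.309 V.
V_B = V_A × 0.3279 = 2.397 V.

V_B ≈ 2.40 V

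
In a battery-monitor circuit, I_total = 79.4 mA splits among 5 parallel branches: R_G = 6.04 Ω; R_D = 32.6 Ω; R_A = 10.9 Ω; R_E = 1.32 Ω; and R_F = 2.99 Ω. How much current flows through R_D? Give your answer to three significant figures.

Total conductance ΣG = 1/6.04 + 1/32.6 + 1/10.9 + 1/1.32 + 1/2.99 = 1.380 (units of 1/Ω).
Current divider: I(R_D) = I_total · G_k/ΣG = 79.4 × (0.03067/1.380) = 79.4 × 0.02223 = 1.765 mA.

I ≈ 1.76 mA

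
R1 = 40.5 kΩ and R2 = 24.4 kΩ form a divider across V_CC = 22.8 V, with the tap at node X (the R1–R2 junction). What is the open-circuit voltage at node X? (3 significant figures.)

V_th ≈ 8.57 V

With X open, the divider is unloaded: V_th = 22.8 × 24.4/64.90 = 8.572 V.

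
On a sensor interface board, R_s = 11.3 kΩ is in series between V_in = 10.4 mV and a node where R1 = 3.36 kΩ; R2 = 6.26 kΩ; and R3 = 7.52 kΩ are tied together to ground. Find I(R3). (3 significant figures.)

Combine the parallel branches: R_p = (1/3.36 + 1/6.26 + 1/7.52)⁻¹ = 1.694 kΩ.
V_A = 10.4 × 1.694/12.99 = 1.356 mV.
I(R3) = V_A / R3 = 1.356/7.52 = 0.1803 µA.

I ≈ 0.180 µA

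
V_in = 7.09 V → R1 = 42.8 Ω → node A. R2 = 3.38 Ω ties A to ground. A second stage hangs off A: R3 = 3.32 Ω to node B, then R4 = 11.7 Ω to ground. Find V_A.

V_A ≈ 0.429 V

Looking into the second stage from A: R3 + R4 = 15.02 Ω appears in parallel with R2.
Effective lower resistance at A: R2 ‖ 15.02 = 2.759 Ω.
First divider: V_A = V_in · 2.759/(42.8 + 2.759) = 0.4294 V.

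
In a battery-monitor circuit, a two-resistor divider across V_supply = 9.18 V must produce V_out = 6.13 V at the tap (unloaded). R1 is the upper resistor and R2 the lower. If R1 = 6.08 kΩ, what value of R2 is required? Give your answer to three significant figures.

R2 ≈ 12.2 kΩ

The divider ratio is R2/(R1+R2) = 6.13/9.18 = 0.6678.
So R2 = R1 · V_out/(V_supply − V_out) = 6.08 × 6.13/(9.18 − 6.13) = 6.08 × 2.010 = 12.22 kΩ.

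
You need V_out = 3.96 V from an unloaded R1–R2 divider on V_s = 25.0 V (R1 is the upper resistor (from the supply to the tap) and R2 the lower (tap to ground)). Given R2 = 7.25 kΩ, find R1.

V_out/V_s = R2/(R1+R2) = 0.1584.
So R1 = R2 · (V_s/V_out − 1) = 7.25 × (25.0/3.96 − 1) = 7.25 × 5.313 = 38.52 kΩ.

R1 ≈ 38.5 kΩ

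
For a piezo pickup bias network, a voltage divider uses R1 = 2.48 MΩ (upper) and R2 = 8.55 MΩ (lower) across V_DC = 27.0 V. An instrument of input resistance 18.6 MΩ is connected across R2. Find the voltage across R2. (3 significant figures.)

V_out ≈ 19.0 V

The load sits in parallel with R2, giving an effective lower resistance R2' = R2·R_L/(R2+R_L) = 5.857 MΩ.
Then V_out = V_DC · R2'/(R1 + R2') = 27.0 × 5.857/8.337 = 18.97 V.
(Unloaded it would be 20.9 V; the load pulls it down.)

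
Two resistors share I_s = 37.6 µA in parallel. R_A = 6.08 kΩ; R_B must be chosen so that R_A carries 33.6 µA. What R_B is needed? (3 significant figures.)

R_B ≈ 51.1 kΩ

Two-branch current divider: I_A = I_s · R_B/(R_A + R_B).
33.6/37.6 = R_B/(R_A + R_B) → R_B = R_A · (0.8936)/(1 − 0.8936) = 6.08 × 8.400 = 51.07 kΩ.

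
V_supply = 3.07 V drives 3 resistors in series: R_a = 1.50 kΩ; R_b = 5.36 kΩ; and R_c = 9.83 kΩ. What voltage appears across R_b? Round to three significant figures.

Total series resistance ΣR = 1.50 + 5.36 + 9.83 = 16.69 kΩ.
V = V_supply · R/ΣR = 3.07 × 0.3212 = 0.9859 V.

V ≈ 0.986 V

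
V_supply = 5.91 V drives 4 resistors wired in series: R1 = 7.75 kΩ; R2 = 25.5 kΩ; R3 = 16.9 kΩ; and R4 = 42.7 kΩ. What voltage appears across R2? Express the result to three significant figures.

ΣR = 7.75 + 25.5 + 16.9 + 42.7 = 92.85 kΩ.
V = V_supply · R/ΣR = 5.91 × 0.2746 = 1.623 V.

V ≈ 1.62 V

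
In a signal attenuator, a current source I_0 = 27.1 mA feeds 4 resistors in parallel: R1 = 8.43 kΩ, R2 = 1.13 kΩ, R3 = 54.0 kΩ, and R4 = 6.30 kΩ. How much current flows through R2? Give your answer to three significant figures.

Conductances: ΣG = 1/8.43 + 1/1.13 + 1/54.0 + 1/6.30 = 1.181 (1/kΩ).
By the current-divider rule, I = I_0 · G_k/ΣG = 27.1 × 0.7494 = 20.31 mA.

I ≈ 20.3 mA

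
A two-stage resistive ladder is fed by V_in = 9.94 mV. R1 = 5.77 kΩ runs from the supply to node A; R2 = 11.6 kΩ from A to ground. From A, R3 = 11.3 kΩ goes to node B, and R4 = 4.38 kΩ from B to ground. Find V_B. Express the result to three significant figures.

Looking into the second stage from A: R3 + R4 = 15.68 kΩ appears in parallel with R2.
Effective lower resistance at A: R2 ‖ 15.68 = 6.667 kΩ.
So V_A = 9.94 × 0.5361 = 5.329 mV.
V_B = V_A × 0.2793 = 1.488 mV.

V_B ≈ 1.49 mV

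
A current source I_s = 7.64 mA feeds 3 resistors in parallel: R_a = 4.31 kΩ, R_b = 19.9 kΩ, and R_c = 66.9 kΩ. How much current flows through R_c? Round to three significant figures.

I ≈ 0.384 mA

Total conductance ΣG = 1/4.31 + 1/19.9 + 1/66.9 = 0.2972 (units of 1/kΩ).
By the current-divider rule, I = I_s · G_k/ΣG = 7.64 × 0.05029 = 0.3842 mA.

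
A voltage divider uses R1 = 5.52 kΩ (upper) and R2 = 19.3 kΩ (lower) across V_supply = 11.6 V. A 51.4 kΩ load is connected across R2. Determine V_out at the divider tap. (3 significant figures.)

V_out ≈ 8.32 V

The load sits in parallel with R2, giving an effective lower resistance R2' = R2·R_L/(R2+R_L) = 14.03 kΩ.
Then V_out = V_supply · R2'/(R1 + R2') = 11.6 × 14.03/19.55 = 8.325 V.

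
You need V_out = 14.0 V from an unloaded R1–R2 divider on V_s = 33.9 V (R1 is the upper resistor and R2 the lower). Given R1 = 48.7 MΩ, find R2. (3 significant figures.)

Required fraction k = V_out/V_s = 0.4130.
R2 = R1 · 0.4130/(1 − 0.4130) = 34.26 MΩ.

R2 ≈ 34.3 MΩ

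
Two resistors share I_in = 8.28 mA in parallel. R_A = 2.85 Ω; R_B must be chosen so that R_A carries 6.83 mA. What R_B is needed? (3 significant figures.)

R_B ≈ 13.4 Ω

In a two-way split, I_A/I_in = R_B/(R_A + R_B).
With f = 0.8249, R_B = R_A · f/(1−f) = 2.85 × 4.710 = 13.42 Ω.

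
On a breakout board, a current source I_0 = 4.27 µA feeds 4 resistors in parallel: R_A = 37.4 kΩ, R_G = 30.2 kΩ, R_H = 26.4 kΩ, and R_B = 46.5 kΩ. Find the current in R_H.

I ≈ 1.36 µA

Conductances: ΣG = 1/37.4 + 1/30.2 + 1/26.4 + 1/46.5 = 0.1192 (1/kΩ).
By the current-divider rule, I = I_0 · G_k/ΣG = 4.27 × 0.3177 = 1.357 µA.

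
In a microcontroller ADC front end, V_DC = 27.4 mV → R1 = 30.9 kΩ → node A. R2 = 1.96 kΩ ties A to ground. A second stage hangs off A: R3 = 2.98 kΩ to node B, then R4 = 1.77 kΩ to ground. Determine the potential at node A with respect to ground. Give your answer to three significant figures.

V_A ≈ 1.18 mV

Looking into the second stage from A: R3 + R4 = 4.750 kΩ appears in parallel with R2.
Effective lower resistance at A: R2 ‖ 4.750 = 1.387 kΩ.
So V_A = 27.4 × 0.04297 = 1.177 mV.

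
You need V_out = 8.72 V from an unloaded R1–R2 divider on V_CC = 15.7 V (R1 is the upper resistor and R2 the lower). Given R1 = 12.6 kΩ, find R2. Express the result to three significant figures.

V_out/V_CC = R2/(R1+R2) = 0.5554.
Rearranging, R2 = R1·k/(1−k) = 12.6 × 1.249 = 15.74 kΩ.

R2 ≈ 15.7 kΩ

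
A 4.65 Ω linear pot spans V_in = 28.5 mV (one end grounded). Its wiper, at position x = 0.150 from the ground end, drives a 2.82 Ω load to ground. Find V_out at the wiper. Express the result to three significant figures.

Split the track: R_lower = x·R_p = 0.6975 Ω, R_upper = (1−x)·R_p = 3.953 Ω.
R_L loads the lower segment: effective lower R = 0.5592 Ω.
Then V_out = V_in · 0.5592/(3.953 + 0.5592) = 3.532 mV.

V_out ≈ 3.53 mV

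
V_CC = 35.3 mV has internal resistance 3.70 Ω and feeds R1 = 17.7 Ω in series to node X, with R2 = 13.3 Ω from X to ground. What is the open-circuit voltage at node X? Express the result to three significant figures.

R1' = 3.70 + 17.7 = 21.40 Ω (source resistance + R1).
V_th is the unloaded tap voltage: V_CC · R2/(R1'+R2) = 35.3 × 0.3833 = 13.53 mV.

V_th ≈ 13.5 mV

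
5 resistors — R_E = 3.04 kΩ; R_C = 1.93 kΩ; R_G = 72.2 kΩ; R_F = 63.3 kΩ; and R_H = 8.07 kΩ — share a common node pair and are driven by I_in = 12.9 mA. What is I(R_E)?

ΣG = 1/3.04 + 1/1.93 + 1/72.2 + 1/63.3 + 1/8.07 = 1.001.
R_E takes the fraction G_k/ΣG = 0.3289/1.001 = 0.3287, so I = 12.9 × 0.3287 = 4.241 mA.

I ≈ 4.24 mA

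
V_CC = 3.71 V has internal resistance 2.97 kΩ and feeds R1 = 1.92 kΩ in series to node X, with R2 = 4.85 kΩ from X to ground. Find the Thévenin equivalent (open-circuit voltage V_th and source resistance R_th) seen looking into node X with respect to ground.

V_th ≈ 1.85 V, R_th ≈ 2.43 kΩ

R1' = 2.97 + 1.92 = 4.890 kΩ (source resistance + R1).
Open-circuit (no load on X): V_th = V_CC · R2/(R1' + R2) = 3.71 × 4.85/(4.890 + 4.85) = 1.847 V.
Looking into X with the source shorted: R_th = R1'·R2/(R1'+R2) = 4.890 × 4.85/9.740 = 2.435 kΩ.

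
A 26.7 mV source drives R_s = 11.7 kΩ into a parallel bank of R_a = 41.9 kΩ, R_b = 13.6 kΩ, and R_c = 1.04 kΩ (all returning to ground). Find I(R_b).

I ≈ 0.147 µA

Combine the parallel branches: R_p = (1/41.9 + 1/13.6 + 1/1.04)⁻¹ = 0.9443 kΩ.
V_A by voltage divider: V_A = 26.7 × 0.9443/(11.7 + 0.9443) = 1.994 mV.
Branch current I = V_A/R_b = 1.994/13.6 = 0.1466 µA.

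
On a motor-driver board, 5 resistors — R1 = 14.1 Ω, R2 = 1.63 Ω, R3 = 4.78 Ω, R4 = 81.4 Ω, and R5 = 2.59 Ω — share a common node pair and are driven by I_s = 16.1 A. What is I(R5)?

I ≈ 4.81 A

Total conductance ΣG = 1/14.1 + 1/1.63 + 1/4.78 + 1/81.4 + 1/2.59 = 1.292 (units of 1/Ω).
R5 takes the fraction G_k/ΣG = 0.3861/1.292 = 0.2988, so I = 16.1 × 0.2988 = 4.811 A.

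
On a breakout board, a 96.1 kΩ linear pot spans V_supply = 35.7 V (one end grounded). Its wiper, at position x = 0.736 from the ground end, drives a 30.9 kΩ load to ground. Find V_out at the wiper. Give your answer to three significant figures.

The pot divides into 25.37 kΩ above the wiper and 70.73 kΩ below.
Lower segment in parallel with the load: 70.73 ‖ 30.9 = 21.51 kΩ.
Loaded-divider output: V_out = 35.7 × 0.4588 = 16.38 V.

V_out ≈ 16.4 V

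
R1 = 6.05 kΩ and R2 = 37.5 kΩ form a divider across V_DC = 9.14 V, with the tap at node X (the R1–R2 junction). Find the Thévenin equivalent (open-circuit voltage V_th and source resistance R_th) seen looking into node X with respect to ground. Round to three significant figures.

With X open, the divider is unloaded: V_th = 9.14 × 37.5/43.55 = 7.870 V.
Zeroing V_DC shorts the top of R1 to ground, so R_th = R1 ‖ R2 = 5.210 kΩ.

V_th ≈ 7.87 V, R_th ≈ 5.21 kΩ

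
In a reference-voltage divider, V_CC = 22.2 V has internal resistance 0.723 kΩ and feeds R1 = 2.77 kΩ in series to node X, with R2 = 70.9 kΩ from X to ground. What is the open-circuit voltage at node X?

R1' = 0.723 + 2.77 = 3.493 kΩ (source resistance + R1).
V_th is the unloaded tap voltage: V_CC · R2/(R1'+R2) = 22.2 × 0.9530 = 21.16 V.

V_th ≈ 21.2 V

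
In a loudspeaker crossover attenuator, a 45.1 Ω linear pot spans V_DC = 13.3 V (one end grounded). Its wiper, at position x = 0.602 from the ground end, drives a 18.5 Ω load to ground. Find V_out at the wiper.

The pot divides into 17.95 Ω above the wiper and 27.15 Ω below.
(x·R_p) ‖ R_L = 11.00 Ω.
V_out = 13.3 × 11.00/(17.95 + 11.00) = 5.054 V.

V_out ≈ 5.05 V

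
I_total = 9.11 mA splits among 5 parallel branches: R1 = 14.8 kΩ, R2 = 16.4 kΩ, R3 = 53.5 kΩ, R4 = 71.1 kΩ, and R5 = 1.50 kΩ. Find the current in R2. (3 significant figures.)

I ≈ 0.671 mA

ΣG = 1/14.8 + 1/16.4 + 1/53.5 + 1/71.1 + 1/1.50 = 0.8280.
Current divider: I(R2) = I_total · G_k/ΣG = 9.11 × (0.06098/0.8280) = 9.11 × 0.07365 = 0.6709 mA.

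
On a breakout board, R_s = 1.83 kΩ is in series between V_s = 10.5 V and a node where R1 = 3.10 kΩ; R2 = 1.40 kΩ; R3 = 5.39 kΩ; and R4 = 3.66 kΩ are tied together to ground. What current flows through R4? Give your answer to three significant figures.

I ≈ 0.768 mA

Equivalent of the parallel group: R_p = 0.6686 kΩ.
V_A by voltage divider: V_A = 10.5 × 0.6686/(1.83 + 0.6686) = 2.810 V.
I(R4) = V_A / R4 = 2.810/3.66 = 0.7677 mA.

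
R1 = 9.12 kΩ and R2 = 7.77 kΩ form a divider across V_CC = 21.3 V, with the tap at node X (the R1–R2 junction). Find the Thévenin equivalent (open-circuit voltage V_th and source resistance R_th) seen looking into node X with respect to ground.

V_th ≈ 9.80 V, R_th ≈ 4.20 kΩ

With X open, the divider is unloaded: V_th = 21.3 × 7.77/16.89 = 9.799 V.
Zeroing V_CC shorts the top of R1 to ground, so R_th = R1 ‖ R2 = 4.196 kΩ.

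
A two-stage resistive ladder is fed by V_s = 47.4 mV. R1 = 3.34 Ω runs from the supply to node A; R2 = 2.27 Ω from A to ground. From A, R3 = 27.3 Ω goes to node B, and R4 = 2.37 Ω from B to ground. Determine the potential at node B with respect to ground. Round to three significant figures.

V_B ≈ 1.47 mV

The second stage (R3 + R4 = 29.67 Ω) loads node A in parallel with R2.
R2 ‖ (R3+R4) = 2.109 Ω.
V_A = 47.4 × 2.109/(3.34 + 2.109) = 18.34 mV.
Stage 2 is unloaded, so V_B = V_A · R4/(R3+R4) = 18.34 × 2.37/29.67 = 1.465 mV.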